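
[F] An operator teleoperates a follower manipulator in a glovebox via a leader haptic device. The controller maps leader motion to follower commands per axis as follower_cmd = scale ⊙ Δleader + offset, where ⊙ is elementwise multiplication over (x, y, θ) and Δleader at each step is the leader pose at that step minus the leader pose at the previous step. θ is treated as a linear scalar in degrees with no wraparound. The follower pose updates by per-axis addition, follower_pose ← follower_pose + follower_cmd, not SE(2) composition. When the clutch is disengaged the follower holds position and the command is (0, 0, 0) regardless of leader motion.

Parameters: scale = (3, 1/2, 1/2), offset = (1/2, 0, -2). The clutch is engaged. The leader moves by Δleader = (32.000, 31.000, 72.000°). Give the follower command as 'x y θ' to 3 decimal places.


axis x: 3·32.000 + 1/2 = 96.500
axis y: 1/2·31.000 + 0 = 15.500
axis θ: 1/2·72.000 + -2 = 34.000

96.500 15.500 34.000


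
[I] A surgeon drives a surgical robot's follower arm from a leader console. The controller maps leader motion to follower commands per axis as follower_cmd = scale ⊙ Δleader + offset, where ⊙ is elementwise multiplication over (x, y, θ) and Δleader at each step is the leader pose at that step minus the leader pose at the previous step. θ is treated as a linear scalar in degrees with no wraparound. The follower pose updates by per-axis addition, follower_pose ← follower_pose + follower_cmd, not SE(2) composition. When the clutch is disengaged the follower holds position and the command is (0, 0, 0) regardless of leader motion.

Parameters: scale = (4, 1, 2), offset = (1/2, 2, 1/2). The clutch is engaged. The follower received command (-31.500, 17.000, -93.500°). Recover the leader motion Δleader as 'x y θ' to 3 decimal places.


-8.000 15.000 -47.000

axis x: (-31.500 − 1/2) / (4) = -8.000
axis y: (17.000 − 2) / (1) = 15.000
axis θ: (-93.500 − 1/2) / (2) = -47.000


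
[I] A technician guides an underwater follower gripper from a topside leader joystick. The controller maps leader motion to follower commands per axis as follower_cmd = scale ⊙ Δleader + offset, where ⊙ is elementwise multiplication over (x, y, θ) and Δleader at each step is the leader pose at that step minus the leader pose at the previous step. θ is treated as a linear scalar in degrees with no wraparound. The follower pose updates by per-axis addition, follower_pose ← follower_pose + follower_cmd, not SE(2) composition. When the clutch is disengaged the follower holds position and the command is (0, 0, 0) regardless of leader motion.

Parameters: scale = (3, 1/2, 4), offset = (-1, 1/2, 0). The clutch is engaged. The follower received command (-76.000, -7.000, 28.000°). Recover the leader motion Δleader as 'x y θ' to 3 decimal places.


axis x: (-76.000 − -1) / (3) = -25.000
axis y: (-7.000 − 1/2) / (1/2) = -15.000
axis θ: (28.000 − 0) / (4) = 7.000

-25.000 -15.000 7.000


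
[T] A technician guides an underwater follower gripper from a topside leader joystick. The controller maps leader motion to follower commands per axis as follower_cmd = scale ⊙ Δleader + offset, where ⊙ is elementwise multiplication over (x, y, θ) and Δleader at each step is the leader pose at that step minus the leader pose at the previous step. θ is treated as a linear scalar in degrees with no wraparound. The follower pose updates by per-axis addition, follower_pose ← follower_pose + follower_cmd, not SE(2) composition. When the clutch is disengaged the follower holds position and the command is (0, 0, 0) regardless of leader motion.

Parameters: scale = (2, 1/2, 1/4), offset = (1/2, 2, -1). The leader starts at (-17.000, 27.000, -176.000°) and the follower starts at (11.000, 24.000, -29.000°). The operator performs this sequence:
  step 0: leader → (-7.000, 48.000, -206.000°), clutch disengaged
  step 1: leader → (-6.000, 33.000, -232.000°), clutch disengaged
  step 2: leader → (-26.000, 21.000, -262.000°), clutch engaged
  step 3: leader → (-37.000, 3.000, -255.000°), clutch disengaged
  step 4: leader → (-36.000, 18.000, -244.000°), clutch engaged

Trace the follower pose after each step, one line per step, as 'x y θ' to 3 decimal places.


step 0: Δleader=(10.000, 21.000, -30.000°), disengaged; cmd=(0,0,0) → follower holds at (11.000, 24.000, -29.000°)
step 1: Δleader=(1.000, -15.000, -26.000°), disengaged; cmd=(0,0,0) → follower holds at (11.000, 24.000, -29.000°)
step 2: Δleader=(-20.000, -12.000, -30.000°), engaged; cmd=(-39.500, -4.000, -8.500°) → follower=(-28.500, 20.000, -37.500°)
step 3: Δleader=(-11.000, -18.000, 7.000°), disengaged; cmd=(0,0,0) → follower holds at (-28.500, 20.000, -37.500°)
step 4: Δleader=(1.000, 15.000, 11.000°), engaged; cmd=(2.500, 9.500, 1.750°) → follower=(-26.000, 29.500, -35.750°)

11.000 24.000 -29.000
11.000 24.000 -29.000
-28.500 20.000 -37.500
-28.500 20.000 -37.500
-26.000 29.500 -35.750


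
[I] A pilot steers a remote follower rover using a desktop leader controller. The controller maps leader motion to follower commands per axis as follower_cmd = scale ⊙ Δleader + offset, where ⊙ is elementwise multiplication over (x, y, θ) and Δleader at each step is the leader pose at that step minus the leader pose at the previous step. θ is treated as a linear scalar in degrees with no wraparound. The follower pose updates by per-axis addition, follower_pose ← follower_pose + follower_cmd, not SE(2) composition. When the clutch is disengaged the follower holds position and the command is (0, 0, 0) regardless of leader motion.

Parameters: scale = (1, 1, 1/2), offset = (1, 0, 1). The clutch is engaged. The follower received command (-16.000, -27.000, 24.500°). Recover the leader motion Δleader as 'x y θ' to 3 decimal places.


axis x: (-16.000 − 1) / (1) = -17.000
axis y: (-27.000 − 0) / (1) = -27.000
axis θ: (24.500 − 1) / (1/2) = 47.000

-17.000 -27.000 47.000


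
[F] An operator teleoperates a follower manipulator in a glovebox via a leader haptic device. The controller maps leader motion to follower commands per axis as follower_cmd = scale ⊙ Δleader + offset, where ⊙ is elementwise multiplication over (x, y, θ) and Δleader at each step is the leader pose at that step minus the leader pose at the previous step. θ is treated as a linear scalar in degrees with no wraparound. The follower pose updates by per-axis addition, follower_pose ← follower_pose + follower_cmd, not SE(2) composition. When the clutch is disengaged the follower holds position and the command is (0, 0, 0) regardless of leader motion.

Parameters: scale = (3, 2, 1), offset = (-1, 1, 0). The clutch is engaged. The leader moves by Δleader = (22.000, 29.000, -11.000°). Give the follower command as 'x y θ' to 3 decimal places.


65.000 59.000 -11.000

axis x: 3·22.000 + -1 = 65.000
axis y: 2·29.000 + 1 = 59.000
axis θ: 1·-11.000 + 0 = -11.000


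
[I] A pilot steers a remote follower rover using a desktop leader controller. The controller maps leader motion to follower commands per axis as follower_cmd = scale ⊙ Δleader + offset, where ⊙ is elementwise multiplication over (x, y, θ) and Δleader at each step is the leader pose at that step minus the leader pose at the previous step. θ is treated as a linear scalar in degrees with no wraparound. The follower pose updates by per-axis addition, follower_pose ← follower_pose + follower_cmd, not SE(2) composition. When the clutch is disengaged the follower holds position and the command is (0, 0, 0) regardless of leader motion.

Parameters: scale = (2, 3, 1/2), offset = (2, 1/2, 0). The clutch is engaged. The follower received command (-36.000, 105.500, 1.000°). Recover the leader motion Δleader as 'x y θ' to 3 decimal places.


-19.000 35.000 2.000

axis x: (-36.000 − 2) / (2) = -19.000
axis y: (105.500 − 1/2) / (3) = 35.000
axis θ: (1.000 − 0) / (1/2) = 2.000


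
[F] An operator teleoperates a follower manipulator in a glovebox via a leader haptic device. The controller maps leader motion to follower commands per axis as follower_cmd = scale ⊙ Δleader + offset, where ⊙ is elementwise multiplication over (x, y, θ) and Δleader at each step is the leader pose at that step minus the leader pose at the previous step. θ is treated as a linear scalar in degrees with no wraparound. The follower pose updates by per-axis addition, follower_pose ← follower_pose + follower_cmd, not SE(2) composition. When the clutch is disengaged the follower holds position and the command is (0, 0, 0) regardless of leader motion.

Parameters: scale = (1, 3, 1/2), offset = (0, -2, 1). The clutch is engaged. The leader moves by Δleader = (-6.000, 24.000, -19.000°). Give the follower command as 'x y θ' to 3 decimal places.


axis x: 1·-6.000 + 0 = -6.000
axis y: 3·24.000 + -2 = 70.000
axis θ: 1/2·-19.000 + 1 = -8.500

-6.000 70.000 -8.500


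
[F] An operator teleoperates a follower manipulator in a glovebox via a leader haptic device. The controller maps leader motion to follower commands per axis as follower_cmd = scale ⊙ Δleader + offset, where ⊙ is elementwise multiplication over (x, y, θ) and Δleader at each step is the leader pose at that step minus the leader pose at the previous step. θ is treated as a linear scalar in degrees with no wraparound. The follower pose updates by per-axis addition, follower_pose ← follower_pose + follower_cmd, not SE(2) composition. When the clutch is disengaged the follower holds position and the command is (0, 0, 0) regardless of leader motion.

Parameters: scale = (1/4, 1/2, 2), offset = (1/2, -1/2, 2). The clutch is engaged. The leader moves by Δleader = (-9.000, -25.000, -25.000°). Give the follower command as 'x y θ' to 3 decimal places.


axis x: 1/4·-9.000 + 1/2 = -1.750
axis y: 1/2·-25.000 + -1/2 = -13.000
axis θ: 2·-25.000 + 2 = -48.000

-1.750 -13.000 -48.000


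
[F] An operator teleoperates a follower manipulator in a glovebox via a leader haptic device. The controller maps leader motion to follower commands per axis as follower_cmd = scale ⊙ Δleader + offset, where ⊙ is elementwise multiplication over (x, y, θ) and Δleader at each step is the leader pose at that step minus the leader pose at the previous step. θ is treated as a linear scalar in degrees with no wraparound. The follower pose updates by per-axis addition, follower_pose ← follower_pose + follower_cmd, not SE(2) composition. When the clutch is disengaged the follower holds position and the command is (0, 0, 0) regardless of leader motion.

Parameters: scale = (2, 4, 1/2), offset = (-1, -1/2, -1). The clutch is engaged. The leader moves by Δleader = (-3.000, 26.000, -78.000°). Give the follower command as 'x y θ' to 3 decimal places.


-7.000 103.500 -40.000

axis x: 2·-3.000 + -1 = -7.000
axis y: 4·26.000 + -1/2 = 103.500
axis θ: 1/2·-78.000 + -1 = -40.000


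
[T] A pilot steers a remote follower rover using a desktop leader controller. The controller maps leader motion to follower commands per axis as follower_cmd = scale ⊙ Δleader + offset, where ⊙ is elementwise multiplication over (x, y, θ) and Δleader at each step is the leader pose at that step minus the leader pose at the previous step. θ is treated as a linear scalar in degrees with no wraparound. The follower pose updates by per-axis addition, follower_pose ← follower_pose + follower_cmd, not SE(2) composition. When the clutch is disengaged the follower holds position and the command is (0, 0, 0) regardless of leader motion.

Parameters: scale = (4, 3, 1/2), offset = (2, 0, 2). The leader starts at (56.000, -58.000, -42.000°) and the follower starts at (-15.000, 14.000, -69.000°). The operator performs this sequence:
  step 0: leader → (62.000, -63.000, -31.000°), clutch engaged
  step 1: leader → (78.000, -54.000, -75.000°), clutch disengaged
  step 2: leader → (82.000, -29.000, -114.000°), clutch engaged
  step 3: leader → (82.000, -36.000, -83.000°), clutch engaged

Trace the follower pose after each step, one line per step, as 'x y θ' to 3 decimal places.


step 0: Δleader=(6.000, -5.000, 11.000°), engaged; cmd=(26.000, -15.000, 7.500°) → follower=(11.000, -1.000, -61.500°)
step 1: Δleader=(16.000, 9.000, -44.000°), disengaged; cmd=(0,0,0) → follower holds at (11.000, -1.000, -61.500°)
step 2: Δleader=(4.000, 25.000, -39.000°), engaged; cmd=(18.000, 75.000, -17.500°) → follower=(29.000, 74.000, -79.000°)
step 3: Δleader=(0.000, -7.000, 31.000°), engaged; cmd=(2.000, -21.000, 17.500°) → follower=(31.000, 53.000, -61.500°)

11.000 -1.000 -61.500
11.000 -1.000 -61.500
29.000 74.000 -79.000
31.000 53.000 -61.500


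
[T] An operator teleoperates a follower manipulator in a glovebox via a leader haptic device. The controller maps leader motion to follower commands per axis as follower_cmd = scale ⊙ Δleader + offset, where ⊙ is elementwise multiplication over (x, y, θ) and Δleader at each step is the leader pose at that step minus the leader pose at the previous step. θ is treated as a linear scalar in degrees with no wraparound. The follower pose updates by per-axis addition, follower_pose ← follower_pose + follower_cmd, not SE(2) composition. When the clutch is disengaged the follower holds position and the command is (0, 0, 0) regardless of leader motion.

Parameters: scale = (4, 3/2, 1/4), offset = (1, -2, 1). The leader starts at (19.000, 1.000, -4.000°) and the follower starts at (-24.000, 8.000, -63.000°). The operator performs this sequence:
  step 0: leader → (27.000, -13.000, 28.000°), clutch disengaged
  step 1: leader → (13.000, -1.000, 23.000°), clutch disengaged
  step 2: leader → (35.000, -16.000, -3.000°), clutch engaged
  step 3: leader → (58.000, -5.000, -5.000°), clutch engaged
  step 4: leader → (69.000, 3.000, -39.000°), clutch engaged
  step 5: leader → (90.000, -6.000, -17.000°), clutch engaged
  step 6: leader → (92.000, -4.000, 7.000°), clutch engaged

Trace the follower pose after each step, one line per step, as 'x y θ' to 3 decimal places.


step 0: Δleader=(8.000, -14.000, 32.000°), disengaged; cmd=(0,0,0) → follower holds at (-24.000, 8.000, -63.000°)
step 1: Δleader=(-14.000, 12.000, -5.000°), disengaged; cmd=(0,0,0) → follower holds at (-24.000, 8.000, -63.000°)
step 2: Δleader=(22.000, -15.000, -26.000°), engaged; cmd=(89.000, -24.500, -5.500°) → follower=(65.000, -16.500, -68.500°)
step 3: Δleader=(23.000, 11.000, -2.000°), engaged; cmd=(93.000, 14.500, 0.500°) → follower=(158.000, -2.000, -68.000°)
step 4: Δleader=(11.000, 8.000, -34.000°), engaged; cmd=(45.000, 10.000, -7.500°) → follower=(203.000, 8.000, -75.500°)
step 5: Δleader=(21.000, -9.000, 22.000°), engaged; cmd=(85.000, -15.500, 6.500°) → follower=(288.000, -7.500, -69.000°)
step 6: Δleader=(2.000, 2.000, 24.000°), engaged; cmd=(9.000, 1.000, 7.000°) → follower=(297.000, -6.500, -62.000°)

-24.000 8.000 -63.000
-24.000 8.000 -63.000
65.000 -16.500 -68.500
158.000 -2.000 -68.000
203.000 8.000 -75.500
288.000 -7.500 -69.000
297.000 -6.500 -62.000


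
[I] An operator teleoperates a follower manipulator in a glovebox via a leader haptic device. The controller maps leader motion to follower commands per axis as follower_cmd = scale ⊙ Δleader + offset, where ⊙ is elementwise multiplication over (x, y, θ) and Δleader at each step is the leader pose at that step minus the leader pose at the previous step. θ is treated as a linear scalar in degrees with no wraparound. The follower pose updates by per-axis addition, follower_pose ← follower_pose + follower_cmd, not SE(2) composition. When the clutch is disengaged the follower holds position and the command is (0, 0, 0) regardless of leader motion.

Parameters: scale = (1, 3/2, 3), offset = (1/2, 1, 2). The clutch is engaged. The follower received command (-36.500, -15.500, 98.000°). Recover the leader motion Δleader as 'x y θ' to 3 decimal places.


-37.000 -11.000 32.000

axis x: (-36.500 − 1/2) / (1) = -37.000
axis y: (-15.500 − 1) / (3/2) = -11.000
axis θ: (98.000 − 2) / (3) = 32.000


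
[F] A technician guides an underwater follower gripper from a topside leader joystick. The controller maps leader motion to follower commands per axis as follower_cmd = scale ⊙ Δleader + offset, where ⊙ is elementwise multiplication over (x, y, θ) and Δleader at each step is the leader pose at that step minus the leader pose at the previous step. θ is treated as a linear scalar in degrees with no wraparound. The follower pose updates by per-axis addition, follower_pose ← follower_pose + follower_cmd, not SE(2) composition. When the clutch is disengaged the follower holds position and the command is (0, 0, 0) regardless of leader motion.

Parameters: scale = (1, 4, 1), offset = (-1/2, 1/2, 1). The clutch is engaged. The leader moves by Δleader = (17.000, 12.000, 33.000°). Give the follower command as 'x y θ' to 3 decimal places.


16.500 48.500 34.000

axis x: 1·17.000 + -1/2 = 16.500
axis y: 4·12.000 + 1/2 = 48.500
axis θ: 1·33.000 + 1 = 34.000


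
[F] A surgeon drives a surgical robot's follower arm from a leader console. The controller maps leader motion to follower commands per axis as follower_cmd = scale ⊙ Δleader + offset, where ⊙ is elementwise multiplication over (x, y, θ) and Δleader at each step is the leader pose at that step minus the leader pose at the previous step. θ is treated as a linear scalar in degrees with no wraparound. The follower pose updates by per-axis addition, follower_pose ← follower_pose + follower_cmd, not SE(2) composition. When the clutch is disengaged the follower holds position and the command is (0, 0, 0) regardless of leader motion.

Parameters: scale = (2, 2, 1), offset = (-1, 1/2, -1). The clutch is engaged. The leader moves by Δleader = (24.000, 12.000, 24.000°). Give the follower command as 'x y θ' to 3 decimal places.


axis x: 2·24.000 + -1 = 47.000
axis y: 2·12.000 + 1/2 = 24.500
axis θ: 1·24.000 + -1 = 23.000

47.000 24.500 23.000


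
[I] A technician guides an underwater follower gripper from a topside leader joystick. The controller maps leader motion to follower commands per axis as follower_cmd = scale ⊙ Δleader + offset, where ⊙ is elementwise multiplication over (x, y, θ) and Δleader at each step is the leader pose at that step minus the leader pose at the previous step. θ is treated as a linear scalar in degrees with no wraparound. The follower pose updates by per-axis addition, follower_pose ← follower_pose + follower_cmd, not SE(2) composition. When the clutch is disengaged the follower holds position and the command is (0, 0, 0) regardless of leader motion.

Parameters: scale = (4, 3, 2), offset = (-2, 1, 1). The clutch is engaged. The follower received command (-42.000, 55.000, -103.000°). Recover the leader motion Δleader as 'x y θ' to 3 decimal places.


axis x: (-42.000 − -2) / (4) = -10.000
axis y: (55.000 − 1) / (3) = 18.000
axis θ: (-103.000 − 1) / (2) = -52.000

-10.000 18.000 -52.000


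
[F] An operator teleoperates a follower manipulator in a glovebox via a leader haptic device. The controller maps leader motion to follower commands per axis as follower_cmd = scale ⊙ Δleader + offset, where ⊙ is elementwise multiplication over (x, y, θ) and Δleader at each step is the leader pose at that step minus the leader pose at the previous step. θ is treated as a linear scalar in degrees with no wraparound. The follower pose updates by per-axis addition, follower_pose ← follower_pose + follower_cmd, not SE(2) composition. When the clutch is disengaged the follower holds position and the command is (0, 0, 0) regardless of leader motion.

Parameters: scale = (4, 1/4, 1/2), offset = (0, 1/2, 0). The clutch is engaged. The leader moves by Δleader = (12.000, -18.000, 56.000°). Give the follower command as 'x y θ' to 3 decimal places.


axis x: 4·12.000 + 0 = 48.000
axis y: 1/4·-18.000 + 1/2 = -4.000
axis θ: 1/2·56.000 + 0 = 28.000

48.000 -4.000 28.000


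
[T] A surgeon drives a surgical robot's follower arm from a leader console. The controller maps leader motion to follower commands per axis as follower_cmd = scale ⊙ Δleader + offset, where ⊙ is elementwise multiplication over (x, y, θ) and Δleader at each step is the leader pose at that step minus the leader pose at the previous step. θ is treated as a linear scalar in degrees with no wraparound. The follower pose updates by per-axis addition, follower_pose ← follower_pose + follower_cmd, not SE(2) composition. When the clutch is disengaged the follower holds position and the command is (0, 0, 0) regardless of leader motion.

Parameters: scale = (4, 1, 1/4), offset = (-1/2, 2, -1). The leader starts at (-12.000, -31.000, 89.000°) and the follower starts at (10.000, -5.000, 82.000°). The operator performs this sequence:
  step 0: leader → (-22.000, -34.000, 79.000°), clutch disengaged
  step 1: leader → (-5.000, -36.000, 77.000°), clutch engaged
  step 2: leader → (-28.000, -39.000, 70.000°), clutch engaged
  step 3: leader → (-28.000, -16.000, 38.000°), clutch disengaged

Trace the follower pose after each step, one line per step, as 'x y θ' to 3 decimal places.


step 0: Δleader=(-10.000, -3.000, -10.000°), disengaged; cmd=(0,0,0) → follower holds at (10.000, -5.000, 82.000°)
step 1: Δleader=(17.000, -2.000, -2.000°), engaged; cmd=(67.500, 0.000, -1.500°) → follower=(77.500, -5.000, 80.500°)
step 2: Δleader=(-23.000, -3.000, -7.000°), engaged; cmd=(-92.500, -1.000, -2.750°) → follower=(-15.000, -6.000, 77.750°)
step 3: Δleader=(0.000, 23.000, -32.000°), disengaged; cmd=(0,0,0) → follower holds at (-15.000, -6.000, 77.750°)

10.000 -5.000 82.000
77.500 -5.000 80.500
-15.000 -6.000 77.750
-15.000 -6.000 77.750


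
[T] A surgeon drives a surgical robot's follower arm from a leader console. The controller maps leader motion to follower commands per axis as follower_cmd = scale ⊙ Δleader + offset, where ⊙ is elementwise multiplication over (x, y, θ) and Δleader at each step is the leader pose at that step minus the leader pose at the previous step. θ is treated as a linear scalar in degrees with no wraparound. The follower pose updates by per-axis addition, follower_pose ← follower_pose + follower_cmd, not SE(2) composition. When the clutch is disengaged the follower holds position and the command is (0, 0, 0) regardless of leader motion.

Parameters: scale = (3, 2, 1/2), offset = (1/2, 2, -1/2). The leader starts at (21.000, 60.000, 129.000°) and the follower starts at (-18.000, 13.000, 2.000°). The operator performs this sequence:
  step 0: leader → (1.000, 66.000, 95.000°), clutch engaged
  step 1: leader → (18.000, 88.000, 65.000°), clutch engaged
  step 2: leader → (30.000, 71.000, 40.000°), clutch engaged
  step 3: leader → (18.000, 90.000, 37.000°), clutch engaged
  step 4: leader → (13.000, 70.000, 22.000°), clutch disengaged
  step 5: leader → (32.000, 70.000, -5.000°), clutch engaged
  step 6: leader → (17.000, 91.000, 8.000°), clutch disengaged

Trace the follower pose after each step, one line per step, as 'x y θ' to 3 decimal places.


step 0: Δleader=(-20.000, 6.000, -34.000°), engaged; cmd=(-59.500, 14.000, -17.500°) → follower=(-77.500, 27.000, -15.500°)
step 1: Δleader=(17.000, 22.000, -30.000°), engaged; cmd=(51.500, 46.000, -15.500°) → follower=(-26.000, 73.000, -31.000°)
step 2: Δleader=(12.000, -17.000, -25.000°), engaged; cmd=(36.500, -32.000, -13.000°) → follower=(10.500, 41.000, -44.000°)
step 3: Δleader=(-12.000, 19.000, -3.000°), engaged; cmd=(-35.500, 40.000, -2.000°) → follower=(-25.000, 81.000, -46.000°)
step 4: Δleader=(-5.000, -20.000, -15.000°), disengaged; cmd=(0,0,0) → follower holds at (-25.000, 81.000, -46.000°)
step 5: Δleader=(19.000, 0.000, -27.000°), engaged; cmd=(57.500, 2.000, -14.000°) → follower=(32.500, 83.000, -60.000°)
step 6: Δleader=(-15.000, 21.000, 13.000°), disengaged; cmd=(0,0,0) → follower holds at (32.500, 83.000, -60.000°)

-77.500 27.000 -15.500
-26.000 73.000 -31.000
10.500 41.000 -44.000
-25.000 81.000 -46.000
-25.000 81.000 -46.000
32.500 83.000 -60.000
32.500 83.000 -60.000


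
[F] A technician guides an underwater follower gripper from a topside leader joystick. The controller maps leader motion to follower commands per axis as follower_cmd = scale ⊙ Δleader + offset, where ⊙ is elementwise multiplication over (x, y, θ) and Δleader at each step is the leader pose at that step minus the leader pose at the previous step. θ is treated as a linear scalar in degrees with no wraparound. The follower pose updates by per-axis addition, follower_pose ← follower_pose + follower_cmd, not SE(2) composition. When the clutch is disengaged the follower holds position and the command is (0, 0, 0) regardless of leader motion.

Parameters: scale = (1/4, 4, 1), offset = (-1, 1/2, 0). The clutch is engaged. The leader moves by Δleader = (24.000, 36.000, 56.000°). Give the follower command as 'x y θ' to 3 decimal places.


axis x: 1/4·24.000 + -1 = 5.000
axis y: 4·36.000 + 1/2 = 144.500
axis θ: 1·56.000 + 0 = 56.000

5.000 144.500 56.000


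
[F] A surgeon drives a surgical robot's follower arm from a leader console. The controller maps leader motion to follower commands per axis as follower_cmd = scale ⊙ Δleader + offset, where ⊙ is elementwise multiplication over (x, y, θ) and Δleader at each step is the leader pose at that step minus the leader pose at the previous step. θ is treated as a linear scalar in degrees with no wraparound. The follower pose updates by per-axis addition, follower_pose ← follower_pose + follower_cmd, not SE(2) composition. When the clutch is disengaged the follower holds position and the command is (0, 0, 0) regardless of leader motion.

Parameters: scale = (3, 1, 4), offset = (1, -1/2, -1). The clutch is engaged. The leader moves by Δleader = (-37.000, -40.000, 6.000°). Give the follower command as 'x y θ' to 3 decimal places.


axis x: 3·-37.000 + 1 = -110.000
axis y: 1·-40.000 + -1/2 = -40.500
axis θ: 4·6.000 + -1 = 23.000

-110.000 -40.500 23.000


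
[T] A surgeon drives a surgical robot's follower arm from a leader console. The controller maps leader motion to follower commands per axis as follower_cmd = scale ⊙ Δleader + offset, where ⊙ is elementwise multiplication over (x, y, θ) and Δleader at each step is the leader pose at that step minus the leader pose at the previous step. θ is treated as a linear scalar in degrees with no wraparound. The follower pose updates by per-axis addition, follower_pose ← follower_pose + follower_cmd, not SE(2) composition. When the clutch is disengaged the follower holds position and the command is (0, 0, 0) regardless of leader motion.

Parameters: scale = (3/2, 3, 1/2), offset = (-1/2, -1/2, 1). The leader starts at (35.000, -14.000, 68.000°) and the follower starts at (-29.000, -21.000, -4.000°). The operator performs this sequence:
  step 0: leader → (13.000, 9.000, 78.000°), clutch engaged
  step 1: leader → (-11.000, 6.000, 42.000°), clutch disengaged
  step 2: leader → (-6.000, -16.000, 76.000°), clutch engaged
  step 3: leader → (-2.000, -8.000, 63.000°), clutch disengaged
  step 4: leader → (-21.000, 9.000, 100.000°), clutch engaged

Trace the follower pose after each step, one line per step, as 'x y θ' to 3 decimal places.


-62.500 47.500 2.000
-62.500 47.500 2.000
-55.500 -19.000 20.000
-55.500 -19.000 20.000
-84.500 31.500 39.500

step 0: Δleader=(-22.000, 23.000, 10.000°), engaged; cmd=(-33.500, 68.500, 6.000°) → follower=(-62.500, 47.500, 2.000°)
step 1: Δleader=(-24.000, -3.000, -36.000°), disengaged; cmd=(0,0,0) → follower holds at (-62.500, 47.500, 2.000°)
step 2: Δleader=(5.000, -22.000, 34.000°), engaged; cmd=(7.000, -66.500, 18.000°) → follower=(-55.500, -19.000, 20.000°)
step 3: Δleader=(4.000, 8.000, -13.000°), disengaged; cmd=(0,0,0) → follower holds at (-55.500, -19.000, 20.000°)
step 4: Δleader=(-19.000, 17.000, 37.000°), engaged; cmd=(-29.000, 50.500, 19.500°) → follower=(-84.500, 31.500, 39.500°)


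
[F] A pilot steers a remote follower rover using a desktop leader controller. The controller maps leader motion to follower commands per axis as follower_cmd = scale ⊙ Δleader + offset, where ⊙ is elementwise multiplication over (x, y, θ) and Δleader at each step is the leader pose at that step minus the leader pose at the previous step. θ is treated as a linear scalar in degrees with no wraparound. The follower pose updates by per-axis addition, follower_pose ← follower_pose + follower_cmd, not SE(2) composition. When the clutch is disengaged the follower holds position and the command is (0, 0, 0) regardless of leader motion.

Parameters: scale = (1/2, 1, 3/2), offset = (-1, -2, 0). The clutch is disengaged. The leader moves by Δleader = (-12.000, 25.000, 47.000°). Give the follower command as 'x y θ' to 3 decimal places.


clutch disengaged → follower holds; cmd = (0, 0, 0)

0.000 0.000 0.000


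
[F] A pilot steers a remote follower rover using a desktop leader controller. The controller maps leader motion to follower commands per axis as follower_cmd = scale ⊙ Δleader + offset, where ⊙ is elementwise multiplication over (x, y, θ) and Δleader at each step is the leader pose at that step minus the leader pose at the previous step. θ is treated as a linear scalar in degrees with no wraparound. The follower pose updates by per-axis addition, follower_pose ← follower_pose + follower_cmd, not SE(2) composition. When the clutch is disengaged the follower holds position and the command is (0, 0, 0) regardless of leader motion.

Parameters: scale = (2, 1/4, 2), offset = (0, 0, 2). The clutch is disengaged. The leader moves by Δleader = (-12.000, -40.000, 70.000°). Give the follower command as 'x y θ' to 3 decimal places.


clutch disengaged → follower holds; cmd = (0, 0, 0)

0.000 0.000 0.000


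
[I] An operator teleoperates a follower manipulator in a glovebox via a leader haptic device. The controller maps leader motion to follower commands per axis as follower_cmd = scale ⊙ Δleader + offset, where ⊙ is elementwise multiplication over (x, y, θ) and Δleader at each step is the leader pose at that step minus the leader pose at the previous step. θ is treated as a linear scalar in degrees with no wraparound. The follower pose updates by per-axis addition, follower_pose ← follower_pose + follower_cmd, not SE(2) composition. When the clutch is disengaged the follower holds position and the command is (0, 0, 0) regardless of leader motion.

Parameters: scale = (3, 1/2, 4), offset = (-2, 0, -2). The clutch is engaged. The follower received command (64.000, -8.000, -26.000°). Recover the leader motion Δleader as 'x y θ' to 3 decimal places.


axis x: (64.000 − -2) / (3) = 22.000
axis y: (-8.000 − 0) / (1/2) = -16.000
axis θ: (-26.000 − -2) / (4) = -6.000

22.000 -16.000 -6.000


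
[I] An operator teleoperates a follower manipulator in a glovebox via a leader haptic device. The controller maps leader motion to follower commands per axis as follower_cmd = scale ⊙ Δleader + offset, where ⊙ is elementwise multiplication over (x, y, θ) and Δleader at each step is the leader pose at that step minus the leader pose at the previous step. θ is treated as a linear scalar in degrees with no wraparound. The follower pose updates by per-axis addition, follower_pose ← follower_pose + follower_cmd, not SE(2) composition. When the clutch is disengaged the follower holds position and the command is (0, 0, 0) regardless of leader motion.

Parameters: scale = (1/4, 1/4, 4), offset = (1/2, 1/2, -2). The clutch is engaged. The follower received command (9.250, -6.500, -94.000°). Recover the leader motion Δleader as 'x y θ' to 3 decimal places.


35.000 -28.000 -23.000

axis x: (9.250 − 1/2) / (1/4) = 35.000
axis y: (-6.500 − 1/2) / (1/4) = -28.000
axis θ: (-94.000 − -2) / (4) = -23.000


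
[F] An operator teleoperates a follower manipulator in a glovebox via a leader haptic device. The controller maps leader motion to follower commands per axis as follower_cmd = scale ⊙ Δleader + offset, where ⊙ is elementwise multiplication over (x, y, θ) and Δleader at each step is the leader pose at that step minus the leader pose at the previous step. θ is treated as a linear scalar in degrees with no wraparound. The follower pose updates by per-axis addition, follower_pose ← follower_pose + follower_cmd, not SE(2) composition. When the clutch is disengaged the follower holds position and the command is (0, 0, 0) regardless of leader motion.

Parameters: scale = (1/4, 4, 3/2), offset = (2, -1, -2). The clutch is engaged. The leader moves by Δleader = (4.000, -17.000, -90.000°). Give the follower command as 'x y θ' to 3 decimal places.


3.000 -69.000 -137.000

axis x: 1/4·4.000 + 2 = 3.000
axis y: 4·-17.000 + -1 = -69.000
axis θ: 3/2·-90.000 + -2 = -137.000


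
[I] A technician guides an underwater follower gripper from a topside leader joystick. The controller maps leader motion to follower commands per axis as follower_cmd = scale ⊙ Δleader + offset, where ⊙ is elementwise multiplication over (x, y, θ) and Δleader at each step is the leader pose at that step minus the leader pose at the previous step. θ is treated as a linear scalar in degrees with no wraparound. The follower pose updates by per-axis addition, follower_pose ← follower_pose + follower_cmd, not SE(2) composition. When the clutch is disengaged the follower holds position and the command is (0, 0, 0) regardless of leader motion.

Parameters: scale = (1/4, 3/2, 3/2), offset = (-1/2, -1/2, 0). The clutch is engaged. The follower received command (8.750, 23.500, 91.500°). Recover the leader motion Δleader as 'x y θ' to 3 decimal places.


37.000 16.000 61.000

axis x: (8.750 − -1/2) / (1/4) = 37.000
axis y: (23.500 − -1/2) / (3/2) = 16.000
axis θ: (91.500 − 0) / (3/2) = 61.000


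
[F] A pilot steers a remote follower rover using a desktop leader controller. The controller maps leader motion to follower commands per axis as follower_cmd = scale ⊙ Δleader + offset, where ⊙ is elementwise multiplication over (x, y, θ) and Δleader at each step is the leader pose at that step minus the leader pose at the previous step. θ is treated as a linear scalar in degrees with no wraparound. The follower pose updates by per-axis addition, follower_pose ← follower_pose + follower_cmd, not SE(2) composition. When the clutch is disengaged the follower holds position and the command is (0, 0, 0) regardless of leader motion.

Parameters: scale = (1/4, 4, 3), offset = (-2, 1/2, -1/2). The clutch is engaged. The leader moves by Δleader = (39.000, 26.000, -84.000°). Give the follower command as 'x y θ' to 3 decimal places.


7.750 104.500 -252.500

axis x: 1/4·39.000 + -2 = 7.750
axis y: 4·26.000 + 1/2 = 104.500
axis θ: 3·-84.000 + -1/2 = -252.500


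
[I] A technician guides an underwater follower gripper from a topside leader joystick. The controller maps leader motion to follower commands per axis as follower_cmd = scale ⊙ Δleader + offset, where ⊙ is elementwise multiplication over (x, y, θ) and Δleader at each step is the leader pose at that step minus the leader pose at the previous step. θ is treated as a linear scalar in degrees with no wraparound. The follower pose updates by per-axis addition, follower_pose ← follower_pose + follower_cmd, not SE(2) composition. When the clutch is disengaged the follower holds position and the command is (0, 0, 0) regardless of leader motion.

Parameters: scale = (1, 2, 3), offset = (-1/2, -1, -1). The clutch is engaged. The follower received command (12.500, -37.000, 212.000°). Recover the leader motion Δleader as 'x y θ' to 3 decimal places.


axis x: (12.500 − -1/2) / (1) = 13.000
axis y: (-37.000 − -1) / (2) = -18.000
axis θ: (212.000 − -1) / (3) = 71.000

13.000 -18.000 71.000


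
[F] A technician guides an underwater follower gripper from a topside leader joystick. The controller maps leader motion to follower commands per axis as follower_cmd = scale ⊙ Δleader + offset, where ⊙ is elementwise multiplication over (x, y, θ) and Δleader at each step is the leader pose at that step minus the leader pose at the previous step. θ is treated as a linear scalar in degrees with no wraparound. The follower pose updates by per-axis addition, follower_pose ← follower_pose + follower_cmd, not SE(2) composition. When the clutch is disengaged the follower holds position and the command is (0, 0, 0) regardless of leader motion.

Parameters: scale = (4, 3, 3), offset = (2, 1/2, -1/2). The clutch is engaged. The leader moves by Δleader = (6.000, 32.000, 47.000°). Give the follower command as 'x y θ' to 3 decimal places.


axis x: 4·6.000 + 2 = 26.000
axis y: 3·32.000 + 1/2 = 96.500
axis θ: 3·47.000 + -1/2 = 140.500

26.000 96.500 140.500


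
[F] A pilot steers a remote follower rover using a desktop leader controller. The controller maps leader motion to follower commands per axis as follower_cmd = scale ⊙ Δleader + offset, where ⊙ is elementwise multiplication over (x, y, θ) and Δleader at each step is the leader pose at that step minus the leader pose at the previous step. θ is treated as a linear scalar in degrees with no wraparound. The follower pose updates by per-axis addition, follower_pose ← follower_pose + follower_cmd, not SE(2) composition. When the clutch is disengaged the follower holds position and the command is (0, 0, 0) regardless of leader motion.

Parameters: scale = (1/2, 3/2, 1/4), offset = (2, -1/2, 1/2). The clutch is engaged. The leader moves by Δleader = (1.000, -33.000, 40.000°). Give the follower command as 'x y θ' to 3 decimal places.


2.500 -50.000 10.500

axis x: 1/2·1.000 + 2 = 2.500
axis y: 3/2·-33.000 + -1/2 = -50.000
axis θ: 1/4·40.000 + 1/2 = 10.500


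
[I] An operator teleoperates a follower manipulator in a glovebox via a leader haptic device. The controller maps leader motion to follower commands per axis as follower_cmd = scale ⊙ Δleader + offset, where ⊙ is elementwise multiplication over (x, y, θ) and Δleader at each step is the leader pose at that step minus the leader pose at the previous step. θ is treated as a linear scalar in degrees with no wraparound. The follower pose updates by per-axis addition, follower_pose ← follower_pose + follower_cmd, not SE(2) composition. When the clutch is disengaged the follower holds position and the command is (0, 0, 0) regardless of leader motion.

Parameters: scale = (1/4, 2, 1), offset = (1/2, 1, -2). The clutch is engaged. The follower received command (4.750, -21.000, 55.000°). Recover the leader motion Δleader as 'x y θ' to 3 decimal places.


axis x: (4.750 − 1/2) / (1/4) = 17.000
axis y: (-21.000 − 1) / (2) = -11.000
axis θ: (55.000 − -2) / (1) = 57.000

17.000 -11.000 57.000


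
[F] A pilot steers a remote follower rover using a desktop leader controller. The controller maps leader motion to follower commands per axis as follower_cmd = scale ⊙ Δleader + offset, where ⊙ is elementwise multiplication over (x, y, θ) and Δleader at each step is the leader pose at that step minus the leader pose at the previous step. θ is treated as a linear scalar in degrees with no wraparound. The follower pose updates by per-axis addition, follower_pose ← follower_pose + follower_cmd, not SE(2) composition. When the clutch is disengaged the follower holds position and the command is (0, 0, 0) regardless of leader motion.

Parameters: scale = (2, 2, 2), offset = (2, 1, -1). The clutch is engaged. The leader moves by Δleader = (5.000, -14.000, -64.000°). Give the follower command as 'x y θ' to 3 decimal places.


12.000 -27.000 -129.000

axis x: 2·5.000 + 2 = 12.000
axis y: 2·-14.000 + 1 = -27.000
axis θ: 2·-64.000 + -1 = -129.000


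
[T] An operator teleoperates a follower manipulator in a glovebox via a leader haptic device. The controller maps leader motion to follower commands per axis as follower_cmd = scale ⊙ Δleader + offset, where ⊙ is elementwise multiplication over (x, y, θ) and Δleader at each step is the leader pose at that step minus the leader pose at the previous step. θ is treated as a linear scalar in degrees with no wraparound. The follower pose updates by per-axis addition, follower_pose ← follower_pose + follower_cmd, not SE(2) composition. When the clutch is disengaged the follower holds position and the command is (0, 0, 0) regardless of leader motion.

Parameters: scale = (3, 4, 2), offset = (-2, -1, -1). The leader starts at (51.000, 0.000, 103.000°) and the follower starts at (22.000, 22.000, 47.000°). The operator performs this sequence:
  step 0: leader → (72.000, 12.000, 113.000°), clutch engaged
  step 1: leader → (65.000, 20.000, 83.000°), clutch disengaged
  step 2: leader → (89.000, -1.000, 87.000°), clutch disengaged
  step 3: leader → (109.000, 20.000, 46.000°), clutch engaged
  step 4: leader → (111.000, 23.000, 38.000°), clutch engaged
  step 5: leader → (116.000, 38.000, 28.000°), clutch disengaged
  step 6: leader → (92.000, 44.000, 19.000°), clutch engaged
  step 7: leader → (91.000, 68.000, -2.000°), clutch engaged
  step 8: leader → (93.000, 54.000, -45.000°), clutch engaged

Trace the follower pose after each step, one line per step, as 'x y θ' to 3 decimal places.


step 0: Δleader=(21.000, 12.000, 10.000°), engaged; cmd=(61.000, 47.000, 19.000°) → follower=(83.000, 69.000, 66.000°)
step 1: Δleader=(-7.000, 8.000, -30.000°), disengaged; cmd=(0,0,0) → follower holds at (83.000, 69.000, 66.000°)
step 2: Δleader=(24.000, -21.000, 4.000°), disengaged; cmd=(0,0,0) → follower holds at (83.000, 69.000, 66.000°)
step 3: Δleader=(20.000, 21.000, -41.000°), engaged; cmd=(58.000, 83.000, -83.000°) → follower=(141.000, 152.000, -17.000°)
step 4: Δleader=(2.000, 3.000, -8.000°), engaged; cmd=(4.000, 11.000, -17.000°) → follower=(145.000, 163.000, -34.000°)
step 5: Δleader=(5.000, 15.000, -10.000°), disengaged; cmd=(0,0,0) → follower holds at (145.000, 163.000, -34.000°)
step 6: Δleader=(-24.000, 6.000, -9.000°), engaged; cmd=(-74.000, 23.000, -19.000°) → follower=(71.000, 186.000, -53.000°)
step 7: Δleader=(-1.000, 24.000, -21.000°), engaged; cmd=(-5.000, 95.000, -43.000°) → follower=(66.000, 281.000, -96.000°)
step 8: Δleader=(2.000, -14.000, -43.000°), engaged; cmd=(4.000, -57.000, -87.000°) → follower=(70.000, 224.000, -183.000°)

83.000 69.000 66.000
83.000 69.000 66.000
83.000 69.000 66.000
141.000 152.000 -17.000
145.000 163.000 -34.000
145.000 163.000 -34.000
71.000 186.000 -53.000
66.000 281.000 -96.000
70.000 224.000 -183.000
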